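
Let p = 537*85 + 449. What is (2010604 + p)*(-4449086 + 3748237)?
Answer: -1441434736602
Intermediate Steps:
p = 46094 (p = 45645 + 449 = 46094)
(2010604 + p)*(-4449086 + 3748237) = (2010604 + 46094)*(-4449086 + 3748237) = 2056698*(-700849) = -1441434736602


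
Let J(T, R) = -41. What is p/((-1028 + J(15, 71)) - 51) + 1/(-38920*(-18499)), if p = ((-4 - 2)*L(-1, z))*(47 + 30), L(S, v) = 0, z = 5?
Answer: 1/719981080 ≈ 1.3889e-9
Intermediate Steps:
p = 0 (p = ((-4 - 2)*0)*(47 + 30) = -6*0*77 = 0*77 = 0)
p/((-1028 + J(15, 71)) - 51) + 1/(-38920*(-18499)) = 0/((-1028 - 41) - 51) + 1/(-38920*(-18499)) = 0/(-1069 - 51) - 1/38920*(-1/18499) = 0/(-1120) + 1/719981080 = 0*(-1/1120) + 1/719981080 = 0 + 1/719981080 = 1/719981080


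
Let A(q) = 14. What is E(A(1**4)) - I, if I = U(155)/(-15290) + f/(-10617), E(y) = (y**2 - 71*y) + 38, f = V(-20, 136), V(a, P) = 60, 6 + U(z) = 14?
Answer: -20562130744/27055655 ≈ -759.99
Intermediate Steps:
U(z) = 8 (U(z) = -6 + 14 = 8)
f = 60
E(y) = 38 + y**2 - 71*y
I = -167056/27055655 (I = 8/(-15290) + 60/(-10617) = 8*(-1/15290) + 60*(-1/10617) = -4/7645 - 20/3539 = -167056/27055655 ≈ -0.0061745)
E(A(1**4)) - I = (38 + 14**2 - 71*14) - 1*(-167056/27055655) = (38 + 196 - 994) + 167056/27055655 = -760 + 167056/27055655 = -20562130744/27055655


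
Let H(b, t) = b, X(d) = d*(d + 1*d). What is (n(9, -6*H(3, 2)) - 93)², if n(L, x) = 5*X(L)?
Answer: 514089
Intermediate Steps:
X(d) = 2*d² (X(d) = d*(d + d) = d*(2*d) = 2*d²)
n(L, x) = 10*L² (n(L, x) = 5*(2*L²) = 10*L²)
(n(9, -6*H(3, 2)) - 93)² = (10*9² - 93)² = (10*81 - 93)² = (810 - 93)² = 717² = 514089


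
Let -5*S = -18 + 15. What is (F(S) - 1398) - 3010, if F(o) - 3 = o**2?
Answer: -110116/25 ≈ -4404.6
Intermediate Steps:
S = 3/5 (S = -(-18 + 15)/5 = -1/5*(-3) = 3/5 ≈ 0.60000)
F(o) = 3 + o**2
(F(S) - 1398) - 3010 = ((3 + (3/5)**2) - 1398) - 3010 = ((3 + 9/25) - 1398) - 3010 = (84/25 - 1398) - 3010 = -34866/25 - 3010 = -110116/25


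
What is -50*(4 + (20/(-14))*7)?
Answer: 300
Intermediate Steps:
-50*(4 + (20/(-14))*7) = -50*(4 + (20*(-1/14))*7) = -50*(4 - 10/7*7) = -50*(4 - 10) = -50*(-6) = 300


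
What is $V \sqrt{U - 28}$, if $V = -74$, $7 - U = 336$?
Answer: $- 74 i \sqrt{357} \approx - 1398.2 i$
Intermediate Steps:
$U = -329$ ($U = 7 - 336 = -329$)
$V \sqrt{U - 28} = - 74 \sqrt{-329 - 28} = - 74 \sqrt{-357} = - 74 i \sqrt{357}$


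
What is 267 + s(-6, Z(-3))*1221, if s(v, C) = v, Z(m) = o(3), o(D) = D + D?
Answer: -7059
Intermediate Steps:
o(D) = 2*D
Z(m) = 6 (Z(m) = 2*3 = 6)
267 + s(-6, Z(-3))*1221 = 267 - 6*1221 = 267 - 7326 = -7059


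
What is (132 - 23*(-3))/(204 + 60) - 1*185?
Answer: -16213/88 ≈ -184.24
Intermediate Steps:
(132 - 23*(-3))/(204 + 60) - 1*185 = (132 + 69)/264 - 185 = 201*(1/264) - 185 = 67/88 - 185 = -16213/88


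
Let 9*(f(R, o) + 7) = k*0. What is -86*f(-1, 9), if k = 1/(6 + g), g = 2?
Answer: 602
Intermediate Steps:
k = ⅛ (k = 1/(6 + 2) = 1/8 = ⅛ ≈ 0.12500)
f(R, o) = -7 (f(R, o) = -7 + ((⅛)*0)/9 = -7 + (⅑)*0 = -7 + 0 = -7)
-86*f(-1, 9) = -86*(-7) = 602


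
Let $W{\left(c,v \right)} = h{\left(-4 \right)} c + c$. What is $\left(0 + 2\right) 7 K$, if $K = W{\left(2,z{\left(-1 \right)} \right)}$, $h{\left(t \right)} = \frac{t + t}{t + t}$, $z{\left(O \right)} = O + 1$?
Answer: $56$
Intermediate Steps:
$z{\left(O \right)} = 1 + O$
$h{\left(t \right)} = 1$ ($h{\left(t \right)} = \frac{2 t}{2 t} = 2 t \frac{1}{2 t} = 1$)
$W{\left(c,v \right)} = 2 c$ ($W{\left(c,v \right)} = 1 c + c = c + c = 2 c$)
$K = 4$ ($K = 2 \cdot 2 = 4$)
$\left(0 + 2\right) 7 K = \left(0 + 2\right) 7 \cdot 4 = 2 \cdot 7 \cdot 4 = 14 \cdot 4 = 56$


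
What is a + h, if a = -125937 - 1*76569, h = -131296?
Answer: -333802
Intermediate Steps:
a = -202506 (a = -125937 - 76569 = -202506)
a + h = -202506 - 131296 = -333802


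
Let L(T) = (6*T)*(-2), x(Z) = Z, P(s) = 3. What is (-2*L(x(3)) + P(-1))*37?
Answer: 2775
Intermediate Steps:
L(T) = -12*T
(-2*L(x(3)) + P(-1))*37 = (-(-24)*3 + 3)*37 = (-2*(-36) + 3)*37 = (72 + 3)*37 = 75*37 = 2775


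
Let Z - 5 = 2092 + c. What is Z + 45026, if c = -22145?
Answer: 24978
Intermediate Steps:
Z = -20048 (Z = 5 + (2092 - 22145) = 5 - 20053 = -20048)
Z + 45026 = -20048 + 45026 = 24978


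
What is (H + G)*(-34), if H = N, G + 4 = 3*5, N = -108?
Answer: 3298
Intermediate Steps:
G = 11 (G = -4 + 3*5 = -4 + 15 = 11)
H = -108
(H + G)*(-34) = (-108 + 11)*(-34) = -97*(-34) = 3298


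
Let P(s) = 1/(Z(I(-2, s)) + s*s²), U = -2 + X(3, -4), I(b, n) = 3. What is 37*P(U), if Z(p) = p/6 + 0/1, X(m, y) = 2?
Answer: 74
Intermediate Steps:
Z(p) = p/6 (Z(p) = p*(⅙) + 0*1 = p/6 + 0 = p/6)
U = 0 (U = -2 + 2 = 0)
P(s) = 1/(½ + s³) (P(s) = 1/((⅙)*3 + s*s²) = 1/(½ + s³))
37*P(U) = 37*(2/(1 + 2*0³)) = 37*(2/(1 + 2*0)) = 37*(2/(1 + 0)) = 37*(2/1) = 37*(2*1) = 37*2 = 74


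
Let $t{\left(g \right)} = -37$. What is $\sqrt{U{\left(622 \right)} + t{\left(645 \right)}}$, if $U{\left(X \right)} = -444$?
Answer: $i \sqrt{481} \approx 21.932 i$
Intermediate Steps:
$\sqrt{U{\left(622 \right)} + t{\left(645 \right)}} = \sqrt{-444 - 37} = \sqrt{-481} = i \sqrt{481}$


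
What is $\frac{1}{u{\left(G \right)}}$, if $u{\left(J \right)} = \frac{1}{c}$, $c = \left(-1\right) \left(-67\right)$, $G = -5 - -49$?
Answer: $67$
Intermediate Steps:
$G = 44$ ($G = -5 + 49 = 44$)
$c = 67$
$u{\left(J \right)} = \frac{1}{67}$
$\frac{1}{u{\left(G \right)}} = \frac{1}{\frac{1}{67}} = 67$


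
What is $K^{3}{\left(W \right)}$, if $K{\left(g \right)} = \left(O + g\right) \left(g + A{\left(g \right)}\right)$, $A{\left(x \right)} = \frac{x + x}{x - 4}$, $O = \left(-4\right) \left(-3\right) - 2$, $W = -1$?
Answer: $- \frac{19683}{125} \approx -157.46$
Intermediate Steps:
$O = 10$ ($O = 12 - 2 = 10$)
$A{\left(x \right)} = \frac{2 x}{-4 + x}$
$K{\left(g \right)} = \left(10 + g\right) \left(g + \frac{2 g}{-4 + g}\right)$
$K^{3}{\left(W \right)} = \left(- \frac{-20 + \left(-1\right)^{2} + 8 \left(-1\right)}{-4 - 1}\right)^{3} = \left(- \frac{-20 + 1 - 8}{-5}\right)^{3} = \left(\left(-1\right) \left(- \frac{1}{5}\right) \left(-27\right)\right)^{3} = \left(- \frac{27}{5}\right)^{3} = - \frac{19683}{125}$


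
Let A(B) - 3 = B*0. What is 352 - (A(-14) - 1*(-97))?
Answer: 252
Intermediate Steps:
A(B) = 3 (A(B) = 3 + B*0 = 3 + 0 = 3)
352 - (A(-14) - 1*(-97)) = 352 - (3 - 1*(-97)) = 352 - (3 + 97) = 352 - 1*100 = 352 - 100 = 252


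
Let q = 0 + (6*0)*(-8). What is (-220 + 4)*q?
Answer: 0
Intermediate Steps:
q = 0 (q = 0 + 0*(-8) = 0 + 0 = 0)
(-220 + 4)*q = (-220 + 4)*0 = -216*0 = 0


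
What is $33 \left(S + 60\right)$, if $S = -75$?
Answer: $-495$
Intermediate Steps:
$33 \left(S + 60\right) = 33 \left(-75 + 60\right) = 33 \left(-15\right) = -495$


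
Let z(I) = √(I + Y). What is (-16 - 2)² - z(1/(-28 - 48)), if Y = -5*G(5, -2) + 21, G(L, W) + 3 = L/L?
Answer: 324 - √44745/38 ≈ 318.43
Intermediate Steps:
G(L, W) = -2 (G(L, W) = -3 + L/L = -3 + 1 = -2)
Y = 31 (Y = -5*(-2) + 21 = 10 + 21 = 31)
z(I) = √(31 + I) (z(I) = √(I + 31) = √(31 + I))
(-16 - 2)² - z(1/(-28 - 48)) = (-16 - 2)² - √(31 + 1/(-28 - 48)) = (-18)² - √(31 + 1/(-76)) = 324 - √(31 - 1/76) = 324 - √(2355/76) = 324 - √44745/38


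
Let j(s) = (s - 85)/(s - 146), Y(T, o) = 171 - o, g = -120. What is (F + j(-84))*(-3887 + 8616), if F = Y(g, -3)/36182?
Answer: 14552972581/4160930 ≈ 3497.5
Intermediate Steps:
j(s) = (-85 + s)/(-146 + s)
F = 87/18091 (F = (171 - 1*(-3))/36182 = (171 + 3)*(1/36182) = 174*(1/36182) = 87/18091 ≈ 0.0048090)
(F + j(-84))*(-3887 + 8616) = (87/18091 + (-85 - 84)/(-146 - 84))*(-3887 + 8616) = (87/18091 - 169/(-230))*4729 = (87/18091 - 1/230*(-169))*4729 = (87/18091 + 169/230)*4729 = (3077389/4160930)*4729 = 14552972581/4160930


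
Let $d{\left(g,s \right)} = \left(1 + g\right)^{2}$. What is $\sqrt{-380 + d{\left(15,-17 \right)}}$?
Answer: $2 i \sqrt{31} \approx 11.136 i$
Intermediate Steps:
$\sqrt{-380 + d{\left(15,-17 \right)}} = \sqrt{-380 + \left(1 + 15\right)^{2}} = \sqrt{-380 + 16^{2}} = \sqrt{-380 + 256} = \sqrt{-124} = 2 i \sqrt{31}$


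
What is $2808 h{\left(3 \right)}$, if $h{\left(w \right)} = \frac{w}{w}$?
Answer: $2808$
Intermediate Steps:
$h{\left(w \right)} = 1$
$2808 h{\left(3 \right)} = 2808 \cdot 1 = 2808$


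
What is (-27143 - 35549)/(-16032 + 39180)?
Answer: -15673/5787 ≈ -2.7083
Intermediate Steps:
(-27143 - 35549)/(-16032 + 39180) = -62692/23148 = -62692*1/23148 = -15673/5787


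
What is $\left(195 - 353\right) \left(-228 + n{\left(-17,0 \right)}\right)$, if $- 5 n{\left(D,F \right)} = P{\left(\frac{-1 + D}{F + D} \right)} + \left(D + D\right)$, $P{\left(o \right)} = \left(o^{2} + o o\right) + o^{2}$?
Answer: $\frac{50655748}{1445} \approx 35056.0$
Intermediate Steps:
$P{\left(o \right)} = 3 o^{2}$ ($P{\left(o \right)} = \left(o^{2} + o^{2}\right) + o^{2} = 2 o^{2} + o^{2} = 3 o^{2}$)
$n{\left(D,F \right)} = - \frac{2 D}{5} - \frac{3 \left(-1 + D\right)^{2}}{5 \left(D + F\right)^{2}}$ ($n{\left(D,F \right)} = - \frac{3 \left(\frac{-1 + D}{F + D}\right)^{2} + \left(D + D\right)}{5} = - \frac{3 \left(\frac{-1 + D}{D + F}\right)^{2} + 2 D}{5} = - \frac{3 \frac{\left(-1 + D\right)^{2}}{\left(D + F\right)^{2}} + 2 D}{5} = - \frac{\frac{3 \left(-1 + D\right)^{2}}{\left(D + F\right)^{2}} + 2 D}{5} = - \frac{2 D + \frac{3 \left(-1 + D\right)^{2}}{\left(D + F\right)^{2}}}{5} = - \frac{2 D}{5} - \frac{3 \left(-1 + D\right)^{2}}{5 \left(D + F\right)^{2}}$)
$\left(195 - 353\right) \left(-228 + n{\left(-17,0 \right)}\right) = \left(195 - 353\right) \left(-228 - \left(- \frac{34}{5} + \frac{3 \left(-1 - 17\right)^{2}}{5 \left(-17 + 0\right)^{2}}\right)\right) = - 158 \left(-228 + \left(\frac{34}{5} - \frac{3 \left(-18\right)^{2}}{5 \cdot 289}\right)\right) = - 158 \left(-228 + \left(\frac{34}{5} - \frac{972}{5} \cdot \frac{1}{289}\right)\right) = - 158 \left(-228 + \left(\frac{34}{5} - \frac{972}{1445}\right)\right) = - 158 \left(-228 + \frac{8854}{1445}\right) = \left(-158\right) \left(- \frac{320606}{1445}\right) = \frac{50655748}{1445}$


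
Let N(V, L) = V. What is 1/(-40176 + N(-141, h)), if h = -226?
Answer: -1/40317 ≈ -2.4803e-5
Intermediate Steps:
1/(-40176 + N(-141, h)) = 1/(-40176 - 141) = 1/(-40317) = -1/40317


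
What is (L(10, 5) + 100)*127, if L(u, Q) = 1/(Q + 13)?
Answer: 228727/18 ≈ 12707.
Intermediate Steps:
L(u, Q) = 1/(13 + Q)
(L(10, 5) + 100)*127 = (1/(13 + 5) + 100)*127 = (1/18 + 100)*127 = (1801/18)*127 = 228727/18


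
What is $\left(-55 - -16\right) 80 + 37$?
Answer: $-3083$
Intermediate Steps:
$\left(-55 - -16\right) 80 + 37 = \left(-55 + 16\right) 80 + 37 = \left(-39\right) 80 + 37 = -3120 + 37 = -3083$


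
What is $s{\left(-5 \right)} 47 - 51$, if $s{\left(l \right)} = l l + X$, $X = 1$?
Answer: $1171$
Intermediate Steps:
$s{\left(l \right)} = 1 + l^{2}$ ($s{\left(l \right)} = l l + 1 = l^{2} + 1 = 1 + l^{2}$)
$s{\left(-5 \right)} 47 - 51 = \left(1 + \left(-5\right)^{2}\right) 47 - 51 = \left(1 + 25\right) 47 - 51 = 26 \cdot 47 - 51 = 1222 - 51 = 1171$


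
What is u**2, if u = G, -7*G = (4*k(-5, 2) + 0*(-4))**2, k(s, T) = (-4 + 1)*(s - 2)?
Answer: 1016064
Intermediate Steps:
k(s, T) = 6 - 3*s (k(s, T) = -3*(-2 + s) = 6 - 3*s)
G = -1008 (G = -(4*(6 - 3*(-5)) + 0*(-4))**2/7 = -(4*(6 + 15) + 0)**2/7 = -(4*21 + 0)**2/7 = -(84 + 0)**2/7 = -1/7*84**2 = -1/7*7056 = -1008)
u = -1008
u**2 = (-1008)**2 = 1016064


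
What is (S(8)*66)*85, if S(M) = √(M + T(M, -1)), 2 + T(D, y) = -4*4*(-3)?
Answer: 16830*√6 ≈ 41225.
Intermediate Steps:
T(D, y) = 46 (T(D, y) = -2 - 4*4*(-3) = -2 - 16*(-3) = -2 + 48 = 46)
S(M) = √(46 + M) (S(M) = √(M + 46) = √(46 + M))
(S(8)*66)*85 = (√(46 + 8)*66)*85 = (√54*66)*85 = ((3*√6)*66)*85 = (198*√6)*85 = 16830*√6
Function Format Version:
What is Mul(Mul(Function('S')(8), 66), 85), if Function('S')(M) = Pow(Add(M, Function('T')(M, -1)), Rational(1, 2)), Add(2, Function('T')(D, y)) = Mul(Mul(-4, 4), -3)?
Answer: Mul(16830, Pow(6, Rational(1, 2))) ≈ 41225.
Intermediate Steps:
Function('T')(D, y) = 46 (Function('T')(D, y) = Add(-2, Mul(Mul(-4, 4), -3)) = Add(-2, Mul(-16, -3)) = Add(-2, 48) = 46)
Function('S')(M) = Pow(Add(46, M), Rational(1, 2)) (Function('S')(M) = Pow(Add(M, 46), Rational(1, 2)) = Pow(Add(46, M), Rational(1, 2)))
Mul(Mul(Function('S')(8), 66), 85) = Mul(Mul(Pow(Add(46, 8), Rational(1, 2)), 66), 85) = Mul(Mul(Pow(54, Rational(1, 2)), 66), 85) = Mul(Mul(Mul(3, Pow(6, Rational(1, 2))), 66), 85) = Mul(Mul(198, Pow(6, Rational(1, 2))), 85) = Mul(16830, Pow(6, Rational(1, 2)))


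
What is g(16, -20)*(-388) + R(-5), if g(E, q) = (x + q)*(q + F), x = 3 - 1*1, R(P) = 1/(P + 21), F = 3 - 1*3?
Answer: -2234879/16 ≈ -1.3968e+5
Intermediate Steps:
F = 0 (F = 3 - 3 = 0)
R(P) = 1/(21 + P)
x = 2 (x = 3 - 1 = 2)
g(E, q) = q*(2 + q) (g(E, q) = (2 + q)*(q + 0) = (2 + q)*q = q*(2 + q))
g(16, -20)*(-388) + R(-5) = -20*(2 - 20)*(-388) + 1/(21 - 5) = -20*(-18)*(-388) + 1/16 = 360*(-388) + 1/16 = -139680 + 1/16 = -2234879/16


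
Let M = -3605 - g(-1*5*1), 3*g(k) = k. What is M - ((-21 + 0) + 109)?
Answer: -11074/3 ≈ -3691.3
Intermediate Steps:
g(k) = k/3
M = -10810/3 (M = -3605 - -1*5*1/3 = -3605 - (-5*1)/3 = -3605 - (-5)/3 = -3605 - 1*(-5/3) = -3605 + 5/3 = -10810/3 ≈ -3603.3)
M - ((-21 + 0) + 109) = -10810/3 - ((-21 + 0) + 109) = -10810/3 - (-21 + 109) = -10810/3 - 1*88 = -10810/3 - 88 = -11074/3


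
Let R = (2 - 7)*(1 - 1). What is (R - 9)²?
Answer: 81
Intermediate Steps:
R = 0 (R = -5*0 = 0)
(R - 9)² = (0 - 9)² = (-9)² = 81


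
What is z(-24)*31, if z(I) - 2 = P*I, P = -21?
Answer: 15686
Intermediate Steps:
z(I) = 2 - 21*I
z(-24)*31 = (2 - 21*(-24))*31 = (2 + 504)*31 = 506*31 = 15686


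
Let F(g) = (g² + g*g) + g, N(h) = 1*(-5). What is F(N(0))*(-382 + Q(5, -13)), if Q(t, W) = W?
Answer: -17775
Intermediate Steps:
N(h) = -5
F(g) = g + 2*g² (F(g) = (g² + g²) + g = 2*g² + g = g + 2*g²)
F(N(0))*(-382 + Q(5, -13)) = (-5*(1 + 2*(-5)))*(-382 - 13) = -5*(1 - 10)*(-395) = -5*(-9)*(-395) = 45*(-395) = -17775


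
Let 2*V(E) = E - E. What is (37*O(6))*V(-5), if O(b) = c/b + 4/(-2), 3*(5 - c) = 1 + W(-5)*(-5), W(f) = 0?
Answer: 0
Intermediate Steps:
V(E) = 0 (V(E) = (E - E)/2 = (½)*0 = 0)
c = 14/3 (c = 5 - (1 + 0*(-5))/3 = 5 - (1 + 0)/3 = 5 - ⅓*1 = 5 - ⅓ = 14/3 ≈ 4.6667)
O(b) = -2 + 14/(3*b) (O(b) = 14/(3*b) + 4/(-2) = 14/(3*b) + 4*(-½) = 14/(3*b) - 2 = -2 + 14/(3*b))
(37*O(6))*V(-5) = (37*(-2 + (14/3)/6))*0 = (37*(-2 + (14/3)*(⅙)))*0 = (37*(-2 + 7/9))*0 = (37*(-11/9))*0 = -407/9*0 = 0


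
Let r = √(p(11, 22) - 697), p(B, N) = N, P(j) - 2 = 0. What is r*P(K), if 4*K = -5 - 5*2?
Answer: 30*I*√3 ≈ 51.962*I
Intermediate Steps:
K = -15/4 (K = (-5 - 5*2)/4 = (-5 - 10)/4 = (¼)*(-15) = -15/4 ≈ -3.7500)
P(j) = 2 (P(j) = 2 + 0 = 2)
r = 15*I*√3 (r = √(22 - 697) = √(-675) = 15*I*√3 ≈ 25.981*I)
r*P(K) = (15*I*√3)*2 = 30*I*√3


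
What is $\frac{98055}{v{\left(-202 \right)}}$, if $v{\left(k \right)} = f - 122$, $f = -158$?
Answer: $- \frac{19611}{56} \approx -350.2$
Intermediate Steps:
$v{\left(k \right)} = -280$ ($v{\left(k \right)} = -158 - 122 = -280$)
$\frac{98055}{v{\left(-202 \right)}} = \frac{98055}{-280} = 98055 \left(- \frac{1}{280}\right) = - \frac{19611}{56}$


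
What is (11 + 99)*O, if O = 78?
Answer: 8580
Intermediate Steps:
(11 + 99)*O = (11 + 99)*78 = 110*78 = 8580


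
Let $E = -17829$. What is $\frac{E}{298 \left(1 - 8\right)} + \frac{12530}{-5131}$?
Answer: $\frac{1333531}{218434} \approx 6.105$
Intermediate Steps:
$\frac{E}{298 \left(1 - 8\right)} + \frac{12530}{-5131} = - \frac{17829}{298 \left(1 - 8\right)} + \frac{12530}{-5131} = - \frac{17829}{298 \left(1 - 8\right)} + 12530 \left(- \frac{1}{5131}\right) = - \frac{17829}{298 \left(-7\right)} - \frac{1790}{733} = - \frac{17829}{-2086} - \frac{1790}{733} = \left(-17829\right) \left(- \frac{1}{2086}\right) - \frac{1790}{733} = \frac{2547}{298} - \frac{1790}{733} = \frac{1333531}{218434}$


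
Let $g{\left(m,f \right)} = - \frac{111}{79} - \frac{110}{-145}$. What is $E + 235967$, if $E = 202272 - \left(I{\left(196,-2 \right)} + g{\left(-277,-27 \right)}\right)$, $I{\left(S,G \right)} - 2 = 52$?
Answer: $\frac{1003883316}{2291} \approx 4.3819 \cdot 10^{5}$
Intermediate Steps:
$g{\left(m,f \right)} = - \frac{1481}{2291}$ ($g{\left(m,f \right)} = \left(-111\right) \frac{1}{79} - - \frac{22}{29} = - \frac{111}{79} + \frac{22}{29} = - \frac{1481}{2291}$)
$I{\left(S,G \right)} = 54$ ($I{\left(S,G \right)} = 2 + 52 = 54$)
$E = \frac{463282919}{2291}$ ($E = 202272 - \left(54 - \frac{1481}{2291}\right) = 202272 - \frac{122233}{2291} = \frac{463282919}{2291} \approx 2.0222 \cdot 10^{5}$)
$E + 235967 = \frac{463282919}{2291} + 235967 = \frac{1003883316}{2291}$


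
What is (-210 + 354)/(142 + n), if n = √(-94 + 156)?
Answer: 10224/10051 - 72*√62/10051 ≈ 0.96081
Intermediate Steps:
n = √62 ≈ 7.8740
(-210 + 354)/(142 + n) = (-210 + 354)/(142 + √62) = 144/(142 + √62)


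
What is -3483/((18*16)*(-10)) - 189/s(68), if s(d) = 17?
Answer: -53901/5440 ≈ -9.9083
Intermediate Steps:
-3483/((18*16)*(-10)) - 189/s(68) = -3483/((18*16)*(-10)) - 189/17 = -3483/(288*(-10)) - 189*1/17 = -3483/(-2880) - 189/17 = -3483*(-1/2880) - 189/17 = 387/320 - 189/17 = -53901/5440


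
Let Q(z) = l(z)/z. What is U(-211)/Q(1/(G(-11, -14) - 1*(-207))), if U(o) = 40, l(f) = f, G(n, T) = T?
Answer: 40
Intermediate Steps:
Q(z) = 1 (Q(z) = z/z = 1)
U(-211)/Q(1/(G(-11, -14) - 1*(-207))) = 40/1 = 40*1 = 40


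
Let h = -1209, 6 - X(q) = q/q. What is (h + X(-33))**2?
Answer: 1449616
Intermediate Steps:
X(q) = 5 (X(q) = 6 - q/q = 6 - 1*1 = 6 - 1 = 5)
(h + X(-33))**2 = (-1209 + 5)**2 = (-1204)**2 = 1449616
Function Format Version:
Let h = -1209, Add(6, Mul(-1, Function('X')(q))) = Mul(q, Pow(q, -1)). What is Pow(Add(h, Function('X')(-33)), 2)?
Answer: 1449616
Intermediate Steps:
Function('X')(q) = 5 (Function('X')(q) = Add(6, Mul(-1, Mul(q, Pow(q, -1)))) = Add(6, Mul(-1, 1)) = Add(6, -1) = 5)
Pow(Add(h, Function('X')(-33)), 2) = Pow(Add(-1209, 5), 2) = Pow(-1204, 2) = 1449616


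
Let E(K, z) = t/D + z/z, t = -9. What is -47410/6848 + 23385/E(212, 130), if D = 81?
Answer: 90055315/3424 ≈ 26301.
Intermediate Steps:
E(K, z) = 8/9 (E(K, z) = -9/81 + z/z = -9*1/81 + 1 = -⅑ + 1 = 8/9)
-47410/6848 + 23385/E(212, 130) = -47410/6848 + 23385/(8/9) = -47410*1/6848 + 23385*(9/8) = -23705/3424 + 210465/8 = 90055315/3424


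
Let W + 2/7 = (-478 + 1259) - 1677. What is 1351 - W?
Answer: 15731/7 ≈ 2247.3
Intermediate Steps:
W = -6274/7 (W = -2/7 + ((-478 + 1259) - 1677) = -2/7 + (781 - 1677) = -2/7 - 896 = -6274/7 ≈ -896.29)
1351 - W = 1351 - 1*(-6274/7) = 1351 + 6274/7 = 15731/7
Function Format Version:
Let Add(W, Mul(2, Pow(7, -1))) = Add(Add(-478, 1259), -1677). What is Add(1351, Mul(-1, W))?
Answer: Rational(15731, 7) ≈ 2247.3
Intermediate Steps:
W = Rational(-6274, 7) (W = Add(Rational(-2, 7), Add(Add(-478, 1259), -1677)) = Add(Rational(-2, 7), Add(781, -1677)) = Add(Rational(-2, 7), -896) = Rational(-6274, 7) ≈ -896.29)
Add(1351, Mul(-1, W)) = Add(1351, Mul(-1, Rational(-6274, 7))) = Add(1351, Rational(6274, 7)) = Rational(15731, 7)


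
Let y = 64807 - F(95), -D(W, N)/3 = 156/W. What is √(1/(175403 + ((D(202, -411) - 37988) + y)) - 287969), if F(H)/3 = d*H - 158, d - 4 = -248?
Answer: 7*I*√4442998061139299626/27495602 ≈ 536.63*I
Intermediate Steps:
d = -244 (d = 4 - 248 = -244)
D(W, N) = -468/W
F(H) = -474 - 732*H (F(H) = 3*(-244*H - 158) = 3*(-158 - 244*H) = -474 - 732*H)
y = 134821 (y = 64807 - (-474 - 732*95) = 64807 - (-474 - 69540) = 64807 - 1*(-70014) = 64807 + 70014 = 134821)
√(1/(175403 + ((D(202, -411) - 37988) + y)) - 287969) = √(1/(175403 + ((-468/202 - 37988) + 134821)) - 287969) = √(1/(175403 + ((-468*1/202 - 37988) + 134821)) - 287969) = √(1/(175403 + ((-234/101 - 37988) + 134821)) - 287969) = √(1/(175403 + (-3837022/101 + 134821)) - 287969) = √(1/(175403 + 9779899/101) - 287969) = √(1/(27495602/101) - 287969) = √(101/27495602 - 287969) = √(-7917881012237/27495602) = 7*I*√4442998061139299626/27495602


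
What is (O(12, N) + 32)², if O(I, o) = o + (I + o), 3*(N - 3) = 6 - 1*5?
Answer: 23104/9 ≈ 2567.1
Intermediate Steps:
N = 10/3 (N = 3 + (6 - 1*5)/3 = 3 + (6 - 5)/3 = 3 + (⅓)*1 = 3 + ⅓ = 10/3 ≈ 3.3333)
O(I, o) = I + 2*o
(O(12, N) + 32)² = ((12 + 2*(10/3)) + 32)² = ((12 + 20/3) + 32)² = (56/3 + 32)² = (152/3)² = 23104/9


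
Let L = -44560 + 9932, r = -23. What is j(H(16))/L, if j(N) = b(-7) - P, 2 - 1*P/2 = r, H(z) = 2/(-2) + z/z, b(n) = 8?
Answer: 21/17314 ≈ 0.0012129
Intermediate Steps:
H(z) = 0 (H(z) = 2*(-½) + 1 = -1 + 1 = 0)
L = -34628
P = 50 (P = 4 - 2*(-23) = 4 + 46 = 50)
j(N) = -42 (j(N) = 8 - 1*50 = 8 - 50 = -42)
j(H(16))/L = -42/(-34628) = -42*(-1/34628) = 21/17314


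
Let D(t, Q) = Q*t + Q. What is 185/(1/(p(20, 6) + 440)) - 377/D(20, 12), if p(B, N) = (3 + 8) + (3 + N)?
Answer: 21444823/252 ≈ 85099.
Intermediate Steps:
p(B, N) = 14 + N (p(B, N) = 11 + (3 + N) = 14 + N)
D(t, Q) = Q + Q*t
185/(1/(p(20, 6) + 440)) - 377/D(20, 12) = 185/(1/((14 + 6) + 440)) - 377*1/(12*(1 + 20)) = 185/(1/(20 + 440)) - 377/(12*21) = 185/(1/460) - 377/252 = 185/(1/460) - 377*1/252 = 185*460 - 377/252 = 85100 - 377/252 = 21444823/252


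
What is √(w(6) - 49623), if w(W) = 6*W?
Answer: I*√49587 ≈ 222.68*I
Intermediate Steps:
√(w(6) - 49623) = √(6*6 - 49623) = √(36 - 49623) = √(-49587) = I*√49587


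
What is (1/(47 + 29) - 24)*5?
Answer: -9115/76 ≈ -119.93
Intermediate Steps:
(1/(47 + 29) - 24)*5 = (1/76 - 24)*5 = -1823/76*5 = -9115/76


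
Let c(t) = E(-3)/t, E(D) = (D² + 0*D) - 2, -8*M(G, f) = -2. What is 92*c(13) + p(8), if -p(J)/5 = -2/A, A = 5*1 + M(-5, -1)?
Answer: 14044/273 ≈ 51.443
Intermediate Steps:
M(G, f) = ¼ (M(G, f) = -⅛*(-2) = ¼)
E(D) = -2 + D² (E(D) = (D² + 0) - 2 = D² - 2 = -2 + D²)
A = 21/4 (A = 5*1 + ¼ = 5 + ¼ = 21/4 ≈ 5.2500)
p(J) = 40/21 (p(J) = -(-10)/21/4 = -(-10)*4/21 = -5*(-8/21) = 40/21)
c(t) = 7/t (c(t) = (-2 + (-3)²)/t = (-2 + 9)/t = 7/t)
92*c(13) + p(8) = 92*(7/13) + 40/21 = 644/13 + 40/21 = 14044/273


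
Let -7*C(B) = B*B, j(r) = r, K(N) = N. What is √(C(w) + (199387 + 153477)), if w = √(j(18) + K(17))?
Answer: √352859 ≈ 594.02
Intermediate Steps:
w = √35 (w = √(18 + 17) = √35 ≈ 5.9161)
C(B) = -B²/7 (C(B) = -B*B/7 = -B²/7)
√(C(w) + (199387 + 153477)) = √(-(√35)²/7 + (199387 + 153477)) = √(-⅐*35 + 352864) = √(-5 + 352864) = √352859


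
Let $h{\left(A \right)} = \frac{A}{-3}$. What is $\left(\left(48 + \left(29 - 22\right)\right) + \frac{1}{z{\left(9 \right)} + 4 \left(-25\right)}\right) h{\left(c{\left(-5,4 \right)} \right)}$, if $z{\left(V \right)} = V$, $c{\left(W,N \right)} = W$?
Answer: $\frac{8340}{91} \approx 91.648$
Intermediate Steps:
$h{\left(A \right)} = - \frac{A}{3}$ ($h{\left(A \right)} = A \left(- \frac{1}{3}\right) = - \frac{A}{3}$)
$\left(\left(48 + \left(29 - 22\right)\right) + \frac{1}{z{\left(9 \right)} + 4 \left(-25\right)}\right) h{\left(c{\left(-5,4 \right)} \right)} = \left(\left(48 + \left(29 - 22\right)\right) + \frac{1}{9 + 4 \left(-25\right)}\right) \left(\left(- \frac{1}{3}\right) \left(-5\right)\right) = \left(\left(48 + \left(29 - 22\right)\right) + \frac{1}{9 - 100}\right) \frac{5}{3} = \left(\left(48 + 7\right) + \frac{1}{-91}\right) \frac{5}{3} = \left(55 - \frac{1}{91}\right) \frac{5}{3} = \frac{5004}{91} \cdot \frac{5}{3} = \frac{8340}{91}$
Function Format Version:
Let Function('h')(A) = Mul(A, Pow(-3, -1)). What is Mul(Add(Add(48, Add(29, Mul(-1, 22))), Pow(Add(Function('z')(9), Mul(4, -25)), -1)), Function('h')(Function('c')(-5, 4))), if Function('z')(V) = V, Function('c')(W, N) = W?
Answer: Rational(8340, 91) ≈ 91.648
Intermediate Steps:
Function('h')(A) = Mul(Rational(-1, 3), A) (Function('h')(A) = Mul(A, Rational(-1, 3)) = Mul(Rational(-1, 3), A))
Mul(Add(Add(48, Add(29, Mul(-1, 22))), Pow(Add(Function('z')(9), Mul(4, -25)), -1)), Function('h')(Function('c')(-5, 4))) = Mul(Add(Add(48, Add(29, Mul(-1, 22))), Pow(Add(9, Mul(4, -25)), -1)), Mul(Rational(-1, 3), -5)) = Mul(Add(Add(48, Add(29, -22)), Pow(Add(9, -100), -1)), Rational(5, 3)) = Mul(Add(Add(48, 7), Pow(-91, -1)), Rational(5, 3)) = Mul(Add(55, Rational(-1, 91)), Rational(5, 3)) = Mul(Rational(5004, 91), Rational(5, 3)) = Rational(8340, 91)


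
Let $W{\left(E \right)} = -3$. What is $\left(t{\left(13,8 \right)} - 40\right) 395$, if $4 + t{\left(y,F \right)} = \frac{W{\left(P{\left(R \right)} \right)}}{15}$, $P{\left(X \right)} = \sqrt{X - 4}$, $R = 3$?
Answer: $-17459$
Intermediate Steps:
$P{\left(X \right)} = \sqrt{-4 + X}$
$t{\left(y,F \right)} = - \frac{21}{5}$ ($t{\left(y,F \right)} = -4 - \frac{3}{15} = -4 - \frac{1}{5} = - \frac{21}{5}$)
$\left(t{\left(13,8 \right)} - 40\right) 395 = \left(- \frac{21}{5} - 40\right) 395 = \left(- \frac{221}{5}\right) 395 = -17459$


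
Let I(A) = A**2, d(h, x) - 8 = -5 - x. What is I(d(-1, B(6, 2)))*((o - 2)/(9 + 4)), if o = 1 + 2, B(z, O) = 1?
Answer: 4/13 ≈ 0.30769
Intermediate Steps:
d(h, x) = 3 - x (d(h, x) = 8 + (-5 - x) = 3 - x)
o = 3
I(d(-1, B(6, 2)))*((o - 2)/(9 + 4)) = (3 - 1*1)**2*((3 - 2)/(9 + 4)) = (3 - 1)**2*(1/13) = 2**2*(1*(1/13)) = 4*(1/13) = 4/13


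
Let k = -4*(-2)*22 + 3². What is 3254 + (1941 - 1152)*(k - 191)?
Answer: -1480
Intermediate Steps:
k = 185 (k = 8*22 + 9 = 176 + 9 = 185)
3254 + (1941 - 1152)*(k - 191) = 3254 + (1941 - 1152)*(185 - 191) = 3254 + 789*(-6) = 3254 - 4734 = -1480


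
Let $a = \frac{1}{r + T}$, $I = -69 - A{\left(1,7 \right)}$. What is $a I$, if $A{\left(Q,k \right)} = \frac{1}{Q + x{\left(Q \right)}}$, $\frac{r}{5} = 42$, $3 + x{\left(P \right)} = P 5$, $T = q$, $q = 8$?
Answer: $- \frac{104}{327} \approx -0.31804$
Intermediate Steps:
$T = 8$
$x{\left(P \right)} = -3 + 5 P$ ($x{\left(P \right)} = -3 + P 5 = -3 + 5 P$)
$r = 210$ ($r = 5 \cdot 42 = 210$)
$A{\left(Q,k \right)} = \frac{1}{-3 + 6 Q}$ ($A{\left(Q,k \right)} = \frac{1}{Q + \left(-3 + 5 Q\right)} = \frac{1}{-3 + 6 Q}$)
$I = - \frac{208}{3}$ ($I = -69 - \frac{1}{3 \left(-1 + 2 \cdot 1\right)} = -69 - \frac{1}{3 \left(-1 + 2\right)} = -69 - \frac{1}{3 \cdot 1} = -69 - \frac{1}{3} \cdot 1 = -69 - \frac{1}{3} = - \frac{208}{3} \approx -69.333$)
$a = \frac{1}{218}$ ($a = \frac{1}{210 + 8} = \frac{1}{218} \approx 0.0045872$)
$a I = \frac{1}{218} \left(- \frac{208}{3}\right) = - \frac{104}{327}$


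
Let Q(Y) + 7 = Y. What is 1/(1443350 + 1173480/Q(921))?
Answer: 457/660197690 ≈ 6.9222e-7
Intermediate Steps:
Q(Y) = -7 + Y
1/(1443350 + 1173480/Q(921)) = 1/(1443350 + 1173480/(-7 + 921)) = 1/(1443350 + 1173480/914) = 1/(1443350 + 1173480*(1/914)) = 1/(1443350 + 586740/457) = 1/(660197690/457) = 457/660197690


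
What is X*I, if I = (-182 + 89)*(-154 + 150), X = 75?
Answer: 27900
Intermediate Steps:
I = 372 (I = -93*(-4) = 372)
X*I = 75*372 = 27900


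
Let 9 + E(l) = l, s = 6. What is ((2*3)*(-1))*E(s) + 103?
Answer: 121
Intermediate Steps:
E(l) = -9 + l
((2*3)*(-1))*E(s) + 103 = ((2*3)*(-1))*(-9 + 6) + 103 = (6*(-1))*(-3) + 103 = -6*(-3) + 103 = 18 + 103 = 121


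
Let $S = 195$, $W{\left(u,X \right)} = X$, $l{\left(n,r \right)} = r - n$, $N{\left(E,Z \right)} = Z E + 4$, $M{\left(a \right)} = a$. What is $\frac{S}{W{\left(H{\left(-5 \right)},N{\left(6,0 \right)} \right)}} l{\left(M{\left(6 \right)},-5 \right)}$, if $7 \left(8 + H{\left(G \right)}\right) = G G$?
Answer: $- \frac{2145}{4} \approx -536.25$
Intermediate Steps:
$N{\left(E,Z \right)} = 4 + E Z$ ($N{\left(E,Z \right)} = E Z + 4 = 4 + E Z$)
$H{\left(G \right)} = -8 + \frac{G^{2}}{7}$ ($H{\left(G \right)} = -8 + \frac{G G}{7} = -8 + \frac{G^{2}}{7}$)
$\frac{S}{W{\left(H{\left(-5 \right)},N{\left(6,0 \right)} \right)}} l{\left(M{\left(6 \right)},-5 \right)} = \frac{195}{4 + 6 \cdot 0} \left(-5 - 6\right) = \frac{195}{4 + 0} \left(-5 - 6\right) = \frac{195}{4} \left(-11\right) = - \frac{2145}{4}$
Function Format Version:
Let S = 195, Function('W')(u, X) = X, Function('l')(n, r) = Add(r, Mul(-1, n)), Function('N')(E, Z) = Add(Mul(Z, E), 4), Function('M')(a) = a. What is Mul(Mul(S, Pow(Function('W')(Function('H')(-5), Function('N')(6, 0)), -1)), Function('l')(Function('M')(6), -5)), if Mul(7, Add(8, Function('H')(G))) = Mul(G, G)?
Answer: Rational(-2145, 4) ≈ -536.25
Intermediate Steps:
Function('N')(E, Z) = Add(4, Mul(E, Z)) (Function('N')(E, Z) = Add(Mul(E, Z), 4) = Add(4, Mul(E, Z)))
Function('H')(G) = Add(-8, Mul(Rational(1, 7), Pow(G, 2))) (Function('H')(G) = Add(-8, Mul(Rational(1, 7), Mul(G, G))) = Add(-8, Mul(Rational(1, 7), Pow(G, 2))))
Mul(Mul(S, Pow(Function('W')(Function('H')(-5), Function('N')(6, 0)), -1)), Function('l')(Function('M')(6), -5)) = Mul(Mul(195, Pow(Add(4, Mul(6, 0)), -1)), Add(-5, Mul(-1, 6))) = Mul(Mul(195, Pow(Add(4, 0), -1)), Add(-5, -6)) = Mul(Mul(195, Pow(4, -1)), -11) = Mul(Mul(195, Rational(1, 4)), -11) = Mul(Rational(195, 4), -11) = Rational(-2145, 4)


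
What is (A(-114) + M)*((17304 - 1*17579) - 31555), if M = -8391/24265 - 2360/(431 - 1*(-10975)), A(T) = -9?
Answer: 2805148675816/9225553 ≈ 3.0406e+5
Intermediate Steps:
M = -76486573/138383295 (M = -8391*1/24265 - 2360/(431 + 10975) = -8391/24265 - 2360/11406 = -8391/24265 - 2360*1/11406 = -8391/24265 - 1180/5703 = -76486573/138383295 ≈ -0.55272)
(A(-114) + M)*((17304 - 1*17579) - 31555) = (-9 - 76486573/138383295)*((17304 - 1*17579) - 31555) = -1321936228*((17304 - 17579) - 31555)/138383295 = -1321936228*(-275 - 31555)/138383295 = -1321936228/138383295*(-31830) = 2805148675816/9225553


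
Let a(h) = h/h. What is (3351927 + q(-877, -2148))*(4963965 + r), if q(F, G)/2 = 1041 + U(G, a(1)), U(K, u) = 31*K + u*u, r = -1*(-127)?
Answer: 15988521256820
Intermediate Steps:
r = 127
a(h) = 1
U(K, u) = u² + 31*K (U(K, u) = 31*K + u² = u² + 31*K)
q(F, G) = 2084 + 62*G (q(F, G) = 2*(1041 + (1² + 31*G)) = 2*(1041 + (1 + 31*G)) = 2*(1042 + 31*G) = 2084 + 62*G)
(3351927 + q(-877, -2148))*(4963965 + r) = (3351927 + (2084 + 62*(-2148)))*(4963965 + 127) = (3351927 + (2084 - 133176))*4964092 = (3351927 - 131092)*4964092 = 3220835*4964092 = 15988521256820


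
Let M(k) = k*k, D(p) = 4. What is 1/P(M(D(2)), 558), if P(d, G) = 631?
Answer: 1/631 ≈ 0.0015848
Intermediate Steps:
M(k) = k²
1/P(M(D(2)), 558) = 1/631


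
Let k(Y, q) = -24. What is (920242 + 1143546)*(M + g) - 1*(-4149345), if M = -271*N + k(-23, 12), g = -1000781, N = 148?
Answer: -2148219609099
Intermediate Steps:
M = -40132 (M = -271*148 - 24 = -40108 - 24 = -40132)
(920242 + 1143546)*(M + g) - 1*(-4149345) = (920242 + 1143546)*(-40132 - 1000781) - 1*(-4149345) = 2063788*(-1040913) + 4149345 = -2148223758444 + 4149345 = -2148219609099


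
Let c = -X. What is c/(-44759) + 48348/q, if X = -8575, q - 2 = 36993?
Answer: 1846776007/1655859205 ≈ 1.1153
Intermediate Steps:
q = 36995 (q = 2 + 36993 = 36995)
c = 8575 (c = -1*(-8575) = 8575)
c/(-44759) + 48348/q = 8575/(-44759) + 48348/36995 = 8575*(-1/44759) + 48348*(1/36995) = -8575/44759 + 48348/36995 = 1846776007/1655859205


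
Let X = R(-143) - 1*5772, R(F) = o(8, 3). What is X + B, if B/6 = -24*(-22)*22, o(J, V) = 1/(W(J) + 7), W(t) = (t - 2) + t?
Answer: 1342405/21 ≈ 63924.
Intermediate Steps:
W(t) = -2 + 2*t (W(t) = (-2 + t) + t = -2 + 2*t)
o(J, V) = 1/(5 + 2*J) (o(J, V) = 1/((-2 + 2*J) + 7) = 1/(5 + 2*J))
B = 69696 (B = 6*(-24*(-22)*22) = 6*(528*22) = 6*11616 = 69696)
R(F) = 1/21 (R(F) = 1/(5 + 2*8) = 1/(5 + 16) = 1/21)
X = -121211/21 (X = 1/21 - 1*5772 = 1/21 - 5772 = -121211/21 ≈ -5772.0)
X + B = -121211/21 + 69696 = 1342405/21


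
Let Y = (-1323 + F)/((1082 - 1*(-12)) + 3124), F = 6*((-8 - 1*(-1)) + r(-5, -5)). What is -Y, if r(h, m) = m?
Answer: 465/1406 ≈ 0.33073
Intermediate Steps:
F = -72 (F = 6*((-8 - 1*(-1)) - 5) = 6*((-8 + 1) - 5) = 6*(-7 - 5) = 6*(-12) = -72)
Y = -465/1406 (Y = (-1323 - 72)/((1082 - 1*(-12)) + 3124) = -1395/((1082 + 12) + 3124) = -1395/(1094 + 3124) = -1395/4218 = -1395*1/4218 = -465/1406 ≈ -0.33073)
-Y = -1*(-465/1406) = 465/1406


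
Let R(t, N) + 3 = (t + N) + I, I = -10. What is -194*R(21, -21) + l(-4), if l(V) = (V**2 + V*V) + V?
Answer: 2550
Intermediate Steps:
R(t, N) = -13 + N + t (R(t, N) = -3 + ((t + N) - 10) = -3 + ((N + t) - 10) = -3 + (-10 + N + t) = -13 + N + t)
l(V) = V + 2*V**2 (l(V) = (V**2 + V**2) + V = 2*V**2 + V = V + 2*V**2)
-194*R(21, -21) + l(-4) = -194*(-13 - 21 + 21) - 4*(1 + 2*(-4)) = -194*(-13) - 4*(1 - 8) = 2522 - 4*(-7) = 2522 + 28 = 2550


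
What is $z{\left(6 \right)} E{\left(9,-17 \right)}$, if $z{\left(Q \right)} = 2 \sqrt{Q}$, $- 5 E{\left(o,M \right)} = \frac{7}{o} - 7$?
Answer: $\frac{112 \sqrt{6}}{45} \approx 6.0965$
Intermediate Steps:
$E{\left(o,M \right)} = \frac{7}{5} - \frac{7}{5 o}$ ($E{\left(o,M \right)} = - \frac{\frac{7}{o} - 7}{5} = - \frac{-7 + \frac{7}{o}}{5} = \frac{7}{5} - \frac{7}{5 o}$)
$z{\left(6 \right)} E{\left(9,-17 \right)} = 2 \sqrt{6} \frac{7 \left(-1 + 9\right)}{5 \cdot 9} = 2 \sqrt{6} \cdot \frac{7}{5} \cdot \frac{1}{9} \cdot 8 = 2 \sqrt{6} \cdot \frac{56}{45} = \frac{112 \sqrt{6}}{45}$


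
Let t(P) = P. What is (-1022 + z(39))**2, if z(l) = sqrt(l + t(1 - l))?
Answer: 1042441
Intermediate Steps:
z(l) = 1 (z(l) = sqrt(l + (1 - l)) = sqrt(1) = 1)
(-1022 + z(39))**2 = (-1022 + 1)**2 = (-1021)**2 = 1042441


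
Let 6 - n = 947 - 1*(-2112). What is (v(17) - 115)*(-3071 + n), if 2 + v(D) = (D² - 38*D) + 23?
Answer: 2761924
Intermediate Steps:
v(D) = 21 + D² - 38*D (v(D) = -2 + ((D² - 38*D) + 23) = -2 + (23 + D² - 38*D) = 21 + D² - 38*D)
n = -3053 (n = 6 - (947 - 1*(-2112)) = 6 - (947 + 2112) = 6 - 1*3059 = 6 - 3059 = -3053)
(v(17) - 115)*(-3071 + n) = ((21 + 17² - 38*17) - 115)*(-3071 - 3053) = ((21 + 289 - 646) - 115)*(-6124) = (-336 - 115)*(-6124) = -451*(-6124) = 2761924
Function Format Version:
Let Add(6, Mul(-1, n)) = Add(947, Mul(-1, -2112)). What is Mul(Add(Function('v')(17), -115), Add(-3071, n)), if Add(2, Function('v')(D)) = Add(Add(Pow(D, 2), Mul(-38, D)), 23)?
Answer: 2761924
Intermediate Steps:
Function('v')(D) = Add(21, Pow(D, 2), Mul(-38, D)) (Function('v')(D) = Add(-2, Add(Add(Pow(D, 2), Mul(-38, D)), 23)) = Add(-2, Add(23, Pow(D, 2), Mul(-38, D))) = Add(21, Pow(D, 2), Mul(-38, D)))
n = -3053 (n = Add(6, Mul(-1, Add(947, Mul(-1, -2112)))) = Add(6, Mul(-1, Add(947, 2112))) = Add(6, Mul(-1, 3059)) = Add(6, -3059) = -3053)
Mul(Add(Function('v')(17), -115), Add(-3071, n)) = Mul(Add(Add(21, Pow(17, 2), Mul(-38, 17)), -115), Add(-3071, -3053)) = Mul(Add(Add(21, 289, -646), -115), -6124) = Mul(Add(-336, -115), -6124) = Mul(-451, -6124) = 2761924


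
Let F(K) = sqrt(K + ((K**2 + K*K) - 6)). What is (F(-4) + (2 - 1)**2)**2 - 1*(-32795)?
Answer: 32818 + 2*sqrt(22) ≈ 32827.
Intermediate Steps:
F(K) = sqrt(-6 + K + 2*K**2) (F(K) = sqrt(K + ((K**2 + K**2) - 6)) = sqrt(K + (2*K**2 - 6)) = sqrt(K + (-6 + 2*K**2)) = sqrt(-6 + K + 2*K**2))
(F(-4) + (2 - 1)**2)**2 - 1*(-32795) = (sqrt(-6 - 4 + 2*(-4)**2) + (2 - 1)**2)**2 - 1*(-32795) = (sqrt(-6 - 4 + 2*16) + 1**2)**2 + 32795 = (sqrt(-6 - 4 + 32) + 1)**2 + 32795 = (sqrt(22) + 1)**2 + 32795 = (1 + sqrt(22))**2 + 32795 = 32795 + (1 + sqrt(22))**2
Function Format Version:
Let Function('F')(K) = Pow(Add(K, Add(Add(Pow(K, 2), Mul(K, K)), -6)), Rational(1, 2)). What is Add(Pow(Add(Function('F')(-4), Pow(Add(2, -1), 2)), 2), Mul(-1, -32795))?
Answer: Add(32818, Mul(2, Pow(22, Rational(1, 2)))) ≈ 32827.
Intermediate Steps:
Function('F')(K) = Pow(Add(-6, K, Mul(2, Pow(K, 2))), Rational(1, 2)) (Function('F')(K) = Pow(Add(K, Add(Add(Pow(K, 2), Pow(K, 2)), -6)), Rational(1, 2)) = Pow(Add(K, Add(Mul(2, Pow(K, 2)), -6)), Rational(1, 2)) = Pow(Add(K, Add(-6, Mul(2, Pow(K, 2)))), Rational(1, 2)) = Pow(Add(-6, K, Mul(2, Pow(K, 2))), Rational(1, 2)))
Add(Pow(Add(Function('F')(-4), Pow(Add(2, -1), 2)), 2), Mul(-1, -32795)) = Add(Pow(Add(Pow(Add(-6, -4, Mul(2, Pow(-4, 2))), Rational(1, 2)), Pow(Add(2, -1), 2)), 2), Mul(-1, -32795)) = Add(Pow(Add(Pow(Add(-6, -4, Mul(2, 16)), Rational(1, 2)), Pow(1, 2)), 2), 32795) = Add(Pow(Add(Pow(Add(-6, -4, 32), Rational(1, 2)), 1), 2), 32795) = Add(Pow(Add(Pow(22, Rational(1, 2)), 1), 2), 32795) = Add(Pow(Add(1, Pow(22, Rational(1, 2))), 2), 32795) = Add(32795, Pow(Add(1, Pow(22, Rational(1, 2))), 2))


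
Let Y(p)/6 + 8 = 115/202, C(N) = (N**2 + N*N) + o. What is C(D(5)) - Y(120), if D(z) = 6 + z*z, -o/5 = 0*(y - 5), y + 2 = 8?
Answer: 198625/101 ≈ 1966.6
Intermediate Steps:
y = 6 (y = -2 + 8 = 6)
o = 0 (o = -0*(6 - 5) = -0 = -5*0 = 0)
D(z) = 6 + z**2
C(N) = 2*N**2 (C(N) = (N**2 + N*N) + 0 = (N**2 + N**2) + 0 = 2*N**2 + 0 = 2*N**2)
Y(p) = -4503/101 (Y(p) = -48 + 6*(115/202) = -48 + 345/101 = -4503/101)
C(D(5)) - Y(120) = 2*(6 + 5**2)**2 - 1*(-4503/101) = 2*(6 + 25)**2 + 4503/101 = 2*31**2 + 4503/101 = 2*961 + 4503/101 = 1922 + 4503/101 = 198625/101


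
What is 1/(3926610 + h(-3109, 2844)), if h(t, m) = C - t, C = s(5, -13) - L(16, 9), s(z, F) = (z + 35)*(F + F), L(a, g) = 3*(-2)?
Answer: 1/3928685 ≈ 2.5454e-7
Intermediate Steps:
L(a, g) = -6
s(z, F) = 2*F*(35 + z) (s(z, F) = (35 + z)*(2*F) = 2*F*(35 + z))
C = -1034 (C = 2*(-13)*(35 + 5) - 1*(-6) = 2*(-13)*40 + 6 = -1040 + 6 = -1034)
h(t, m) = -1034 - t
1/(3926610 + h(-3109, 2844)) = 1/(3926610 + (-1034 - 1*(-3109))) = 1/(3926610 + (-1034 + 3109)) = 1/(3926610 + 2075) = 1/3928685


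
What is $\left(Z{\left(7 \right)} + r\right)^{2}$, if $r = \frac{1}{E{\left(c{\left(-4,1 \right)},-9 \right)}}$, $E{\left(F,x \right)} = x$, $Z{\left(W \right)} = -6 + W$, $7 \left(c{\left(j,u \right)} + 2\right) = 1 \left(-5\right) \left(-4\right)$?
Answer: $\frac{64}{81} \approx 0.79012$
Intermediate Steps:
$c{\left(j,u \right)} = \frac{6}{7}$ ($c{\left(j,u \right)} = -2 + \frac{1 \left(-5\right) \left(-4\right)}{7} = -2 + \frac{\left(-5\right) \left(-4\right)}{7} = -2 + \frac{1}{7} \cdot 20 = -2 + \frac{20}{7} = \frac{6}{7}$)
$r = - \frac{1}{9}$ ($r = \frac{1}{-9} = - \frac{1}{9} \approx -0.11111$)
$\left(Z{\left(7 \right)} + r\right)^{2} = \left(\left(-6 + 7\right) - \frac{1}{9}\right)^{2} = \left(1 - \frac{1}{9}\right)^{2} = \left(\frac{8}{9}\right)^{2} = \frac{64}{81}$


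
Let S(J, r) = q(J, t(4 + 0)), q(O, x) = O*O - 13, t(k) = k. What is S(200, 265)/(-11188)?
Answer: -39987/11188 ≈ -3.5741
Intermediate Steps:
q(O, x) = -13 + O² (q(O, x) = O² - 13 = -13 + O²)
S(J, r) = -13 + J²
S(200, 265)/(-11188) = (-13 + 200²)/(-11188) = (-13 + 40000)*(-1/11188) = 39987*(-1/11188) = -39987/11188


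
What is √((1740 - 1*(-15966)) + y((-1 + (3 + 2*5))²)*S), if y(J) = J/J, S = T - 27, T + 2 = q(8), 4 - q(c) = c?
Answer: √17673 ≈ 132.94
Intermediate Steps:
q(c) = 4 - c
T = -6 (T = -2 + (4 - 1*8) = -2 + (4 - 8) = -2 - 4 = -6)
S = -33 (S = -6 - 27 = -33)
y(J) = 1
√((1740 - 1*(-15966)) + y((-1 + (3 + 2*5))²)*S) = √((1740 - 1*(-15966)) + 1*(-33)) = √((1740 + 15966) - 33) = √(17706 - 33) = √17673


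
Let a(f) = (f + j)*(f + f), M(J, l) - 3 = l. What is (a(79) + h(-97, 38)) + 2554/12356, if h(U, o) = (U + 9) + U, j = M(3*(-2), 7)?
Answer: 85733383/6178 ≈ 13877.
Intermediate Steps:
M(J, l) = 3 + l
j = 10 (j = 3 + 7 = 10)
h(U, o) = 9 + 2*U (h(U, o) = (9 + U) + U = 9 + 2*U)
a(f) = 2*f*(10 + f) (a(f) = (f + 10)*(f + f) = (10 + f)*(2*f) = 2*f*(10 + f))
(a(79) + h(-97, 38)) + 2554/12356 = (2*79*(10 + 79) + (9 + 2*(-97))) + 2554/12356 = (2*79*89 + (9 - 194)) + 2554*(1/12356) = (14062 - 185) + 1277/6178 = 13877 + 1277/6178 = 85733383/6178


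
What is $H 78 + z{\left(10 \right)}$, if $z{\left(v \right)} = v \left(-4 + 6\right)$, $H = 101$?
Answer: $7898$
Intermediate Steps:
$z{\left(v \right)} = 2 v$ ($z{\left(v \right)} = v 2 = 2 v$)
$H 78 + z{\left(10 \right)} = 101 \cdot 78 + 2 \cdot 10 = 7878 + 20 = 7898$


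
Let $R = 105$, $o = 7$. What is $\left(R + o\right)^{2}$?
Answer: $12544$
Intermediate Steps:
$\left(R + o\right)^{2} = \left(105 + 7\right)^{2} = 112^{2} = 12544$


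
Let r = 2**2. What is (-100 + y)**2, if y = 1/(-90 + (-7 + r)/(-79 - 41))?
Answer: 129556803600/12952801 ≈ 10002.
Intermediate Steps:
r = 4
y = -40/3599 (y = 1/(-90 + (-7 + 4)/(-79 - 41)) = 1/(-90 - 3/(-120)) = 1/(-90 - 3*(-1/120)) = 1/(-90 + 1/40) = 1/(-3599/40) = -40/3599 ≈ -0.011114)
(-100 + y)**2 = (-100 - 40/3599)**2 = (-359940/3599)**2 = 129556803600/12952801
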